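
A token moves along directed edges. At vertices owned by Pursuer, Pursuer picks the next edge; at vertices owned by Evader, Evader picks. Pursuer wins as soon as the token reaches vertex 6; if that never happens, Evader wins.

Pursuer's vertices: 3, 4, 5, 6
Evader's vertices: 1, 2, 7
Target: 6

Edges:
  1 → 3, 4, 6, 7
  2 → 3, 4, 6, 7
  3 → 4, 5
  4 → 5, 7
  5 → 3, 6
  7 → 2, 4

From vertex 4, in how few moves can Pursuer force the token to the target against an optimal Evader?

2

A0 = {6}
A1: add {5} — 5 (Pursuer) has 5→6.
A2: add {3, 4} — 3 (Pursuer) has 3→5; 4 (Pursuer) has 4→5.
A3 = A2; e.g. 1 (Evader) can still go to 7. Fixed point.
4 enters the attractor at level 2, so Pursuer can force the target in 2 moves from there.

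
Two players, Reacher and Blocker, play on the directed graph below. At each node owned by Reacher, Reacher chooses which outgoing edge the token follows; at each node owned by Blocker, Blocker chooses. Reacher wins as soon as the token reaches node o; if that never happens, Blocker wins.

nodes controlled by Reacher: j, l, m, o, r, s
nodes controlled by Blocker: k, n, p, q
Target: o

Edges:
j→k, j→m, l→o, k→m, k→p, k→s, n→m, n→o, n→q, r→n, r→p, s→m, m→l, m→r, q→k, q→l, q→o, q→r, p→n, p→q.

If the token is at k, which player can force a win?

Blocker

A0 = {o}
A1: add {l} — l (Reacher) has l→o.
A2: add {m} — m (Reacher) has m→l.
A3: add {j, s} — j (Reacher) has j→m; s (Reacher) has s→m.
A4 = A3; e.g. k (Blocker) can still go to p. Fixed point.
k never enters the attractor, so Blocker can avoid the target forever.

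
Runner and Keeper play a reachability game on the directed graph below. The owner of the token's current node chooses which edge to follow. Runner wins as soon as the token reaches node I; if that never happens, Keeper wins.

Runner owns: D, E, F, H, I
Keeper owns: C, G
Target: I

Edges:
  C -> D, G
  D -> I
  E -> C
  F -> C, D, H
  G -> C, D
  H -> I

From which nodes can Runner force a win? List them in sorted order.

D, F, H, I

A0 = {I}
A1: add {D, H} — D (Runner) has D→I; H (Runner) has H→I.
A2: add {F} — F (Runner) has F→D.
A3 = A2; e.g. C (Keeper) can still go to G. Fixed point.
Runner's winning region = {D, F, H, I}.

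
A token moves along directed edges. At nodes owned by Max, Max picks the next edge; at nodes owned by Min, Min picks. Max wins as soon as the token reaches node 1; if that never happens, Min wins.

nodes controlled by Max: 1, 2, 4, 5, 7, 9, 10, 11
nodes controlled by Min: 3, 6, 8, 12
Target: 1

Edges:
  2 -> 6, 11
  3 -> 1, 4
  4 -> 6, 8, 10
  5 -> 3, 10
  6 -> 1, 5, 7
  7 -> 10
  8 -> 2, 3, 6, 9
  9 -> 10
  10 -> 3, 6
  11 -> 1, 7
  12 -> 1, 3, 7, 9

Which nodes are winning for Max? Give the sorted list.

A0 = {1}
A1: add {11} — 11 (Max) has 11→1.
A2: add {2} — 2 (Max) has 2→11.
A3 = A2; e.g. 3 (Min) can still go to 4. Fixed point.
Max's winning region = {1, 2, 11}.

1, 2, 11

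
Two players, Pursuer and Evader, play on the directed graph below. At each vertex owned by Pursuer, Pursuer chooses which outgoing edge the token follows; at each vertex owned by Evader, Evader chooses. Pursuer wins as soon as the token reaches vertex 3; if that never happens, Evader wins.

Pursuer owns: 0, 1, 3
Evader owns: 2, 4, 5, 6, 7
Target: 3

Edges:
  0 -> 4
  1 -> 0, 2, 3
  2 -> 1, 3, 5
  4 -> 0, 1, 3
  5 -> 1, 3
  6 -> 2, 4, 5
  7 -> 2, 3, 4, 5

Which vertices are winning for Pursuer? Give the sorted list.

A0 = {3}
A1: add {1} — 1 (Pursuer) has 1→3.
A2: add {5} — 5 (Evader): all of {1, 3} already in.
A3: add {2} — 2 (Evader): all of {1, 3, 5} already in.
A4 = A3; e.g. 0 (Pursuer) has no edge into A3. Fixed point.
Pursuer's winning region = {1, 2, 3, 5}.

1, 2, 3, 5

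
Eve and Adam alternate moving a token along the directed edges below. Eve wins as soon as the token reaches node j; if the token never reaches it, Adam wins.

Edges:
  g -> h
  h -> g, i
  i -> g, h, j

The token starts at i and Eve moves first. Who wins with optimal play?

Track states (vertex, player-to-move).
A0 = {(j,Eve), (j,Adam)}
A1: add {(i,Eve)}.
(i,Eve) ∈ A1 ⇒ Eve forces the target.

Eve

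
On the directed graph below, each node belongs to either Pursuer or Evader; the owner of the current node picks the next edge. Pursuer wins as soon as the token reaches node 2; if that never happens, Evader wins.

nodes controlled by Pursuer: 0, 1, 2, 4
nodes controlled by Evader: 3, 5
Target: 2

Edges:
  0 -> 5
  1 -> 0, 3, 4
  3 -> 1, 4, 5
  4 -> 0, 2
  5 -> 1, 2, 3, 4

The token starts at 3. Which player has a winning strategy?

A0 = {2}
A1: add {4} — 4 (Pursuer) has 4→2.
A2: add {1} — 1 (Pursuer) has 1→4.
A3 = A2; e.g. 0 (Pursuer) has no edge into A2. Fixed point.
3 never enters the attractor, so Evader can avoid the target forever.

Evader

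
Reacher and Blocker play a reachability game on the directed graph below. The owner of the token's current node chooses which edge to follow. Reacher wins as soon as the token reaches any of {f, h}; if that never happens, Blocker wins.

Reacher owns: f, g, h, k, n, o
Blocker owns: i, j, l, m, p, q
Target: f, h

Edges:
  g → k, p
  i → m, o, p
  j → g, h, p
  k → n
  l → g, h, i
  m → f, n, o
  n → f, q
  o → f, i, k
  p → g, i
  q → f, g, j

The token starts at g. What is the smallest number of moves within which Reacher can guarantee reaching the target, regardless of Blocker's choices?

3

A0 = {f, h}
A1: add {n, o} — n (Reacher) has n→f; o (Reacher) has o→f.
A2: add {k, m} — k (Reacher) has k→n; m (Blocker): all of {f, n, o} already in.
A3: add {g} — g (Reacher) has g→k.
A4 = A3; e.g. i (Blocker) can still go to p. Fixed point.
g enters the attractor at level 3, so Reacher can force the target in 3 moves from there.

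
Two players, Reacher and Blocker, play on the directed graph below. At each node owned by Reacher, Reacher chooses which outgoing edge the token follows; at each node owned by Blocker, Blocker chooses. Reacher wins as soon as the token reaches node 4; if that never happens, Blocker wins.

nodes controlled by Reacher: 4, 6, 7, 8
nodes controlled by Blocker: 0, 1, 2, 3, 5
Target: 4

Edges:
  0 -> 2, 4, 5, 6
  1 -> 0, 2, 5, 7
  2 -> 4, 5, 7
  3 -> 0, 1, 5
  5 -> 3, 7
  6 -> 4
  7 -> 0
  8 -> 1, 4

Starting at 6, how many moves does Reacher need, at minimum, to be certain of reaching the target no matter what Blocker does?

A0 = {4}
A1: add {6, 8} — 6 (Reacher) has 6→4; 8 (Reacher) has 8→4.
A2 = A1; e.g. 0 (Blocker) can still go to 2. Fixed point.
6 enters the attractor at level 1, so Reacher can force the target in 1 move from there.

1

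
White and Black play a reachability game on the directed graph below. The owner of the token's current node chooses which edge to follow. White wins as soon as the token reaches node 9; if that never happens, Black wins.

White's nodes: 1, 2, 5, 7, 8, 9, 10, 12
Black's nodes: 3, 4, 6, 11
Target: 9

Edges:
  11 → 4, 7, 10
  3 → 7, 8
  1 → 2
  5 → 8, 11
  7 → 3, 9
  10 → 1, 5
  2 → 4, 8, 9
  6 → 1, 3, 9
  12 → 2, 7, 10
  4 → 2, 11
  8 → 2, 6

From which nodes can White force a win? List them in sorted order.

1, 2, 3, 5, 6, 7, 8, 9, 10, 12

A0 = {9}
A1: add {2, 7} — 2 (White) has 2→9; 7 (White) has 7→9.
A2: add {1, 8, 12} — 1 (White) has 1→2; 8 (White) has 8→2; 12 (White) has 12→2.
A3: add {3, 5, 10} — 3 (Black): all of {7, 8} already in; 5 (White) has 5→8; 10 (White) has 10→1.
A4: add {6} — 6 (Black): all of {1, 3, 9} already in.
A5 = A4; e.g. 4 (Black) can still go to 11. Fixed point.
White's winning region = {1, 2, 3, 5, 6, 7, 8, 9, 10, 12}.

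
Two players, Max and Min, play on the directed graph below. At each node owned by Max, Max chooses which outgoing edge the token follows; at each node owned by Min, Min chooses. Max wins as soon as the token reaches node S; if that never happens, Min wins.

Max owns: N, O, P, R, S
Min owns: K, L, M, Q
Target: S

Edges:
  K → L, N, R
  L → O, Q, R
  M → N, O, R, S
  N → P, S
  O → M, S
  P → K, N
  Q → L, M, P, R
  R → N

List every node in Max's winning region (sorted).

M, N, O, P, R, S

A0 = {S}
A1: add {N, O} — N (Max) has N→S; O (Max) has O→S.
A2: add {P, R} — P (Max) has P→N; R (Max) has R→N.
A3: add {M} — M (Min): all of {N, O, R, S} already in.
A4 = A3; e.g. K (Min) can still go to L. Fixed point.
Max's winning region = {M, N, O, P, R, S}.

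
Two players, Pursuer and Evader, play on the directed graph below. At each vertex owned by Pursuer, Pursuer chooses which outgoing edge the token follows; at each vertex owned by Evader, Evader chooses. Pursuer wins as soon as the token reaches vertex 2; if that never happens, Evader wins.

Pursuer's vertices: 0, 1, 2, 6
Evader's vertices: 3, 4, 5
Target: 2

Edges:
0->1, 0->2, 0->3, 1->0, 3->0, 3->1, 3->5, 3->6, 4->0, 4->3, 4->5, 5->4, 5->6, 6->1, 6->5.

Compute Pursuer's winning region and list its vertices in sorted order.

0, 1, 2, 6

A0 = {2}
A1: add {0} — 0 (Pursuer) has 0→2.
A2: add {1} — 1 (Pursuer) has 1→0.
A3: add {6} — 6 (Pursuer) has 6→1.
A4 = A3; e.g. 3 (Evader) can still go to 5. Fixed point.
Pursuer's winning region = {0, 1, 2, 6}.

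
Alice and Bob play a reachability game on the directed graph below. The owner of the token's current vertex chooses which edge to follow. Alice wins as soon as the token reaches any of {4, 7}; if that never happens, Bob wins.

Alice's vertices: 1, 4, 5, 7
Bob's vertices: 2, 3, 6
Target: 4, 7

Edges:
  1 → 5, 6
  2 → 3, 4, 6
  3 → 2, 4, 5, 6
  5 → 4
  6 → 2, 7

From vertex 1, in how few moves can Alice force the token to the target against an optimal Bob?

2

A0 = {4, 7}
A1: add {5} — 5 (Alice) has 5→4.
A2: add {1} — 1 (Alice) has 1→5.
A3 = A2; e.g. 2 (Bob) can still go to 3. Fixed point.
1 enters the attractor at level 2, so Alice can force the target in 2 moves from there.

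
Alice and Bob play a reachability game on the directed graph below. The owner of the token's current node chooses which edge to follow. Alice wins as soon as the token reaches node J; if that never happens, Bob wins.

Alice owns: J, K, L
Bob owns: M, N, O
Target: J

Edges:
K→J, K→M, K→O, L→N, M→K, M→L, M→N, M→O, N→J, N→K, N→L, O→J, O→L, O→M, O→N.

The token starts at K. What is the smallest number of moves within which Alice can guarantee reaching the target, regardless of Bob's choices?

1

A0 = {J}
A1: add {K} — K (Alice) has K→J.
A2 = A1; e.g. L (Alice) has no edge into A1. Fixed point.
K enters the attractor at level 1, so Alice can force the target in 1 move from there.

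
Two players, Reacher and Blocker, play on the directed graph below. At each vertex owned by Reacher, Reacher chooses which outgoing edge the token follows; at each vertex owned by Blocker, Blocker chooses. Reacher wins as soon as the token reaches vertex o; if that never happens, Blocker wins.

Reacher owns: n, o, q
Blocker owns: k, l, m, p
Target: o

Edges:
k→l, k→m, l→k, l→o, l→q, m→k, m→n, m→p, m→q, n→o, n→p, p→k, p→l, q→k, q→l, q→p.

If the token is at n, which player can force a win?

Reacher

A0 = {o}
A1: add {n} — n (Reacher) has n→o.
A2 = A1; e.g. k (Blocker) can still go to l. Fixed point.
n ∈ A1, so Reacher can force the target.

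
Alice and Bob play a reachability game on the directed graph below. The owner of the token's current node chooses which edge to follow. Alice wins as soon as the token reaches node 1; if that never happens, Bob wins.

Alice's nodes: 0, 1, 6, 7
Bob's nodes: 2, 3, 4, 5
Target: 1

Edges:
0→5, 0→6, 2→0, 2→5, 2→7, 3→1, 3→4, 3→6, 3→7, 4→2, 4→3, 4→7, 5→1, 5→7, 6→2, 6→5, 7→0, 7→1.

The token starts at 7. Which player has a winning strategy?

A0 = {1}
A1: add {7} — 7 (Alice) has 7→1.
7 ∈ A1, so Alice can force the target.

Alice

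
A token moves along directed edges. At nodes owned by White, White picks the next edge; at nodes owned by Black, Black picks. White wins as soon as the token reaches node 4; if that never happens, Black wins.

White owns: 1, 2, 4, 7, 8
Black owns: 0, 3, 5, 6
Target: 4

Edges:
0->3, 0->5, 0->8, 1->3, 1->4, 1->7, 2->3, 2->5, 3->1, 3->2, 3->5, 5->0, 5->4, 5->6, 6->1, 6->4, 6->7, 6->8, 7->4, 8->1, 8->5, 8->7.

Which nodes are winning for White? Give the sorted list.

A0 = {4}
A1: add {1, 7} — 1 (White) has 1→4; 7 (White) has 7→4.
A2: add {8} — 8 (White) has 8→1.
A3: add {6} — 6 (Black): all of {1, 4, 7, 8} already in.
A4 = A3; e.g. 0 (Black) can still go to 3. Fixed point.
White's winning region = {1, 4, 6, 7, 8}.

1, 4, 6, 7, 8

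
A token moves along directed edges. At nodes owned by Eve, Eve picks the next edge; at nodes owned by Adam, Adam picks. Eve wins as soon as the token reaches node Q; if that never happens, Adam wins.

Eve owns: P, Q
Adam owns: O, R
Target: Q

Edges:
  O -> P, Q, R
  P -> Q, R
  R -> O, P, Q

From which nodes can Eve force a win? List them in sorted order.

P, Q

A0 = {Q}
A1: add {P} — P (Eve) has P→Q.
A2 = A1; e.g. O (Adam) can still go to R. Fixed point.
Eve's winning region = {P, Q}.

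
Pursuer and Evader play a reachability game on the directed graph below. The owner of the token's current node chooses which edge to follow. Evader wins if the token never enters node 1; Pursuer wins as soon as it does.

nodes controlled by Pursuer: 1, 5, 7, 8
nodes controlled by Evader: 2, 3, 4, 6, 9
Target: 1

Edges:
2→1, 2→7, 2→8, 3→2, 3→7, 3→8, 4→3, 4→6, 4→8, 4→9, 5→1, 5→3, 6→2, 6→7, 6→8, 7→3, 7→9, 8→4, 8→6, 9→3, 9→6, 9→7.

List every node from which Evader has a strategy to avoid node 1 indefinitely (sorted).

2, 3, 4, 6, 7, 8, 9

A0 = {1}
A1: add {5} — 5 (Pursuer) has 5→1.
A2 = A1; e.g. 2 (Evader) can still go to 7. Fixed point.
Pursuer's attractor = {1, 5}; Evader avoids the target exactly from the complement.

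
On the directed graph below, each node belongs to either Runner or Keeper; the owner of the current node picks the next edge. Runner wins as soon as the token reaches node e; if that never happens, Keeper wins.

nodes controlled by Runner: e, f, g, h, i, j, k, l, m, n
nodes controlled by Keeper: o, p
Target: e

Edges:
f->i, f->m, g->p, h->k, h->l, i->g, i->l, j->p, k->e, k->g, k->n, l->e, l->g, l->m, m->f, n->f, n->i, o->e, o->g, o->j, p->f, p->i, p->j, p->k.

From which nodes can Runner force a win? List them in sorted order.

A0 = {e}
A1: add {k, l} — k (Runner) has k→e; l (Runner) has l→e.
A2: add {h, i} — h (Runner) has h→k; i (Runner) has i→l.
A3: add {f, n} — f (Runner) has f→i; n (Runner) has n→i.
A4: add {m} — m (Runner) has m→f.
A5 = A4; e.g. g (Runner) has no edge into A4. Fixed point.
Runner's winning region = {e, f, h, i, k, l, m, n}.

e, f, h, i, k, l, m, n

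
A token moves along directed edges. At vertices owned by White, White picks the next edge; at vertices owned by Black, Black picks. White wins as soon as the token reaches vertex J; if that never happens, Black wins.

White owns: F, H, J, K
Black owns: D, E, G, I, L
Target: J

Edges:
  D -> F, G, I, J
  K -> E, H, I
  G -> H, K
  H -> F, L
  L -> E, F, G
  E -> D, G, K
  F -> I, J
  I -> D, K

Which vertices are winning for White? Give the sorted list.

A0 = {J}
A1: add {F} — F (White) has F→J.
A2: add {H} — H (White) has H→F.
A3: add {K} — K (White) has K→H.
A4: add {G} — G (Black): all of {H, K} already in.
A5 = A4; e.g. D (Black) can still go to I. Fixed point.
White's winning region = {F, G, H, J, K}.

F, G, H, J, K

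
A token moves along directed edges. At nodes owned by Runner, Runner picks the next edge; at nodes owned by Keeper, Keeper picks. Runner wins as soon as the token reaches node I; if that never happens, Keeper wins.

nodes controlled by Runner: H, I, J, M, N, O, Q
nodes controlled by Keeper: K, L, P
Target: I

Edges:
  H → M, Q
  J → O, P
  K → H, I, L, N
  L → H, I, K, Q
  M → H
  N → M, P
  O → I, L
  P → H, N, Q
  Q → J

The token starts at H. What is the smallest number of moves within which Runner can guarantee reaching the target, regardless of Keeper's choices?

4

A0 = {I}
A1: add {O} — O (Runner) has O→I.
A2: add {J} — J (Runner) has J→O.
A3: add {Q} — Q (Runner) has Q→J.
A4: add {H} — H (Runner) has H→Q.
H enters the attractor at level 4, so Runner can force the target in 4 moves from there.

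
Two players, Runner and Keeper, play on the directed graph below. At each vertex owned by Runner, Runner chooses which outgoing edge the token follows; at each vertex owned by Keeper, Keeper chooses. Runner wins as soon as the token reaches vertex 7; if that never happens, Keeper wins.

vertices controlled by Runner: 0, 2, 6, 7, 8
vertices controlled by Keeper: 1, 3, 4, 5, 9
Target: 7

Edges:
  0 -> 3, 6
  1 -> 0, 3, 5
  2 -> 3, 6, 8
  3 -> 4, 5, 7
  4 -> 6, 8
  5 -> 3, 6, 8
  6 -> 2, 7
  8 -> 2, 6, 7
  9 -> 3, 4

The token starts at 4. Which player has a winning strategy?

A0 = {7}
A1: add {6, 8} — 6 (Runner) has 6→7; 8 (Runner) has 8→7.
A2: add {0, 2, 4} — 0 (Runner) has 0→6; 2 (Runner) has 2→6; 4 (Keeper): all of {6, 8} already in.
A3 = A2; e.g. 1 (Keeper) can still go to 3. Fixed point.
4 ∈ A2, so Runner can force the target.

Runner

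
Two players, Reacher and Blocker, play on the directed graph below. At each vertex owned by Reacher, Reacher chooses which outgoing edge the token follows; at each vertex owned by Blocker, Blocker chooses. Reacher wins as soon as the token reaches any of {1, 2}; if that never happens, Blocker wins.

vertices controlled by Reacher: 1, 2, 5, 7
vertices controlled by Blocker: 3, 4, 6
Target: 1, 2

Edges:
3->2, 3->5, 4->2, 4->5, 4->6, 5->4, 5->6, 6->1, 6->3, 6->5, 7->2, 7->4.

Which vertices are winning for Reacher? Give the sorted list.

A0 = {1, 2}
A1: add {7} — 7 (Reacher) has 7→2.
A2 = A1; e.g. 3 (Blocker) can still go to 5. Fixed point.
Reacher's winning region = {1, 2, 7}.

1, 2, 7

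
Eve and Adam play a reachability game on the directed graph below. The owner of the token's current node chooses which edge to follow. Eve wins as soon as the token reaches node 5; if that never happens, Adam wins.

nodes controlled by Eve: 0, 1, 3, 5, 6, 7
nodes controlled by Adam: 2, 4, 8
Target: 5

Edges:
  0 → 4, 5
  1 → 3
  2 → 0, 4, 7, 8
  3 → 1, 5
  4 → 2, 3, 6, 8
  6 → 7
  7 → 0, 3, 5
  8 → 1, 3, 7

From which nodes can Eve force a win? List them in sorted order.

0, 1, 3, 5, 6, 7, 8

A0 = {5}
A1: add {0, 3, 7} — 0 (Eve) has 0→5; 3 (Eve) has 3→5; 7 (Eve) has 7→5.
A2: add {1, 6} — 1 (Eve) has 1→3; 6 (Eve) has 6→7.
A3: add {8} — 8 (Adam): all of {1, 3, 7} already in.
A4 = A3; e.g. 2 (Adam) can still go to 4. Fixed point.
Eve's winning region = {0, 1, 3, 5, 6, 7, 8}.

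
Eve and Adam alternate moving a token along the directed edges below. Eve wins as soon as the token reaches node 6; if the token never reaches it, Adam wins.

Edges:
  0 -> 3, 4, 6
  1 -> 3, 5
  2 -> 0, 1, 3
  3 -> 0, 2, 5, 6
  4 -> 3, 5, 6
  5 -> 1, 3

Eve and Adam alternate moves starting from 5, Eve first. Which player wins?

Adam

Track states (vertex, player-to-move).
A0 = {(6,Eve), (6,Adam)}
A1: add {(0,Eve), (3,Eve), (4,Eve)}.
A2: add {(0,Adam)}.
A3: add {(2,Eve)}.
A4 = A3; e.g. (1,Eve) stays out. (5,Eve) never enters ⇒ Adam avoids the target.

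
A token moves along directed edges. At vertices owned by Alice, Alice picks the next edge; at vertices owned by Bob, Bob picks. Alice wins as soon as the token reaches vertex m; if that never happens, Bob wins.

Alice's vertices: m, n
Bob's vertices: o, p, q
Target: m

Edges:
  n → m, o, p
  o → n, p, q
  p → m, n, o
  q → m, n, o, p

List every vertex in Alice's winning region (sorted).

A0 = {m}
A1: add {n} — n (Alice) has n→m.
A2 = A1; e.g. o (Bob) can still go to p. Fixed point.
Alice's winning region = {m, n}.

m, n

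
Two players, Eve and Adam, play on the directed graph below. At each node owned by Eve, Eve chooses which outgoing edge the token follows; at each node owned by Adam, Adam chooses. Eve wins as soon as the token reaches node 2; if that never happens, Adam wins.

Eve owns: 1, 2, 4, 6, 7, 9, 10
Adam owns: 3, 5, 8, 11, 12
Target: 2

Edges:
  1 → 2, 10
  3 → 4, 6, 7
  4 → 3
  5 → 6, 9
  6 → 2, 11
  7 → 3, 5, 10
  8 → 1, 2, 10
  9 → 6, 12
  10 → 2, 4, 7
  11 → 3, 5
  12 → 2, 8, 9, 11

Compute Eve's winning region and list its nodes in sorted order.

A0 = {2}
A1: add {1, 6, 10} — 1 (Eve) has 1→2; 6 (Eve) has 6→2; 10 (Eve) has 10→2.
A2: add {7, 8, 9} — 7 (Eve) has 7→10; 8 (Adam): all of {1, 2, 10} already in; 9 (Eve) has 9→6.
A3: add {5} — 5 (Adam): all of {6, 9} already in.
A4 = A3; e.g. 3 (Adam) can still go to 4. Fixed point.
Eve's winning region = {1, 2, 5, 6, 7, 8, 9, 10}.

1, 2, 5, 6, 7, 8, 9, 10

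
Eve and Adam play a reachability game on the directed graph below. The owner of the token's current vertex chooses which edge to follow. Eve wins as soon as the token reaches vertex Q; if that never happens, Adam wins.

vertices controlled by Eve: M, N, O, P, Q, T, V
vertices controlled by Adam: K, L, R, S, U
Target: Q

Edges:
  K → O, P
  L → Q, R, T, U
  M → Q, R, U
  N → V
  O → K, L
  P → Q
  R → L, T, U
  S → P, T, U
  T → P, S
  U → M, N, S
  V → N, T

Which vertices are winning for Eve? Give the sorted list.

M, N, P, Q, T, V

A0 = {Q}
A1: add {M, P} — M (Eve) has M→Q; P (Eve) has P→Q.
A2: add {T} — T (Eve) has T→P.
A3: add {V} — V (Eve) has V→T.
A4: add {N} — N (Eve) has N→V.
A5 = A4; e.g. K (Adam) can still go to O. Fixed point.
Eve's winning region = {M, N, P, Q, T, V}.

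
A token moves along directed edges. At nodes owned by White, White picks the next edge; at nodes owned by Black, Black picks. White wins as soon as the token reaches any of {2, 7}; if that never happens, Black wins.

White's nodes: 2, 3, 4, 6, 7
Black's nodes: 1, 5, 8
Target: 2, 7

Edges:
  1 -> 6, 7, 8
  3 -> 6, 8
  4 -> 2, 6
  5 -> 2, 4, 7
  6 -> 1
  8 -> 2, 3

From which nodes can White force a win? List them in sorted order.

A0 = {2, 7}
A1: add {4} — 4 (White) has 4→2.
A2: add {5} — 5 (Black): all of {2, 4, 7} already in.
A3 = A2; e.g. 1 (Black) can still go to 6. Fixed point.
White's winning region = {2, 4, 5, 7}.

2, 4, 5, 7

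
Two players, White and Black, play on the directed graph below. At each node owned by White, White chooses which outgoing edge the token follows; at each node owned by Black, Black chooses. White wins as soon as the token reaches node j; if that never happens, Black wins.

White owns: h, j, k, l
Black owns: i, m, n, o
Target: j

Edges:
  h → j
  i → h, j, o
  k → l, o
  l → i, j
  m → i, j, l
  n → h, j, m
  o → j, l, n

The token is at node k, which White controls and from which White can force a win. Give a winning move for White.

A0 = {j}
A1: add {h, l} — h (White) has h→j; l (White) has l→j.
A2: add {k} — k (White) has k→l.
A3 = A2; e.g. i (Black) can still go to o. Fixed point.
From k, successor l is in the attractor (rank 1); the other successor o is not.

l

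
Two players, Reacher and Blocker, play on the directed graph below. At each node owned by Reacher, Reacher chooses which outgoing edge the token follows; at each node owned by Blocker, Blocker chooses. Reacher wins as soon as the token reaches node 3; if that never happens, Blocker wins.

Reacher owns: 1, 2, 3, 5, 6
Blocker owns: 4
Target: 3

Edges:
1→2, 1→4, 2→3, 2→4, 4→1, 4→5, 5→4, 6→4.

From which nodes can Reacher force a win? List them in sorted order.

A0 = {3}
A1: add {2} — 2 (Reacher) has 2→3.
A2: add {1} — 1 (Reacher) has 1→2.
A3 = A2; e.g. 4 (Blocker) can still go to 5. Fixed point.
Reacher's winning region = {1, 2, 3}.

1, 2, 3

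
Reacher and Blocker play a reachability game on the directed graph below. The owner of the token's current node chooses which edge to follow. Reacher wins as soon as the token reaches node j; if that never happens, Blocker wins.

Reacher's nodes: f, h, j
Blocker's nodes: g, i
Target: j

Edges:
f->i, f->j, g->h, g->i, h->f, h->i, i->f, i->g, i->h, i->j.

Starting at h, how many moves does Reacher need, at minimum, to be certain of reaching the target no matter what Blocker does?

A0 = {j}
A1: add {f} — f (Reacher) has f→j.
A2: add {h} — h (Reacher) has h→f.
A3 = A2; e.g. g (Blocker) can still go to i. Fixed point.
h enters the attractor at level 2, so Reacher can force the target in 2 moves from there.

2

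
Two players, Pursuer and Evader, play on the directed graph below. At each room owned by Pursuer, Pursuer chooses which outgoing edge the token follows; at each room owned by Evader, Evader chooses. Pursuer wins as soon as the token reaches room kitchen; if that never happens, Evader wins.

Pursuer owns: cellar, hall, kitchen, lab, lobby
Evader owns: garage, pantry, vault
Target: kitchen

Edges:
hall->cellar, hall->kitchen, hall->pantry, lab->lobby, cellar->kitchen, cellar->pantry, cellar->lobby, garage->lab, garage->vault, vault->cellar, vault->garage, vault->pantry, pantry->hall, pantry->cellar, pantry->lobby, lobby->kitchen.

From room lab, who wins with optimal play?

A0 = {kitchen}
A1: add {cellar, hall, lobby} — hall (Pursuer) has hall→kitchen; cellar (Pursuer) has cellar→kitchen; lobby (Pursuer) has lobby→kitchen.
A2: add {lab, pantry} — lab (Pursuer) has lab→lobby; pantry (Evader): all of {hall, cellar, lobby} already in.
A3 = A2; e.g. garage (Evader) can still go to vault. Fixed point.
lab ∈ A2, so Pursuer can force the target.

Pursuer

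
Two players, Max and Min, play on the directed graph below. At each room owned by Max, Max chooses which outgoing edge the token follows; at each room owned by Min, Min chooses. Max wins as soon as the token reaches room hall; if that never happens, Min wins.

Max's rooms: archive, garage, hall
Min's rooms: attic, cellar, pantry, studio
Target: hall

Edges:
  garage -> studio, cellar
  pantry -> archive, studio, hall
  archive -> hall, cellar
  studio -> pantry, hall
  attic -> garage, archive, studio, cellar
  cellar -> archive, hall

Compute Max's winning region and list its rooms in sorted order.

archive, cellar, garage, hall

A0 = {hall}
A1: add {archive} — archive (Max) has archive→hall.
A2: add {cellar} — cellar (Min): all of {archive, hall} already in.
A3: add {garage} — garage (Max) has garage→cellar.
A4 = A3; e.g. pantry (Min) can still go to studio. Fixed point.
Max's winning region = {archive, cellar, garage, hall}.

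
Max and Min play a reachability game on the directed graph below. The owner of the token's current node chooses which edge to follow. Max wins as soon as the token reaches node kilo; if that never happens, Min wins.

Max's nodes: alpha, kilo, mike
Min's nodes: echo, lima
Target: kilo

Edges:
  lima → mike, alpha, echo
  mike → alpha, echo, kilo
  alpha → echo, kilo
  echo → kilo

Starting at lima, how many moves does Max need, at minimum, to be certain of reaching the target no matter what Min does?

A0 = {kilo}
A1: add {alpha, echo, mike} — mike (Max) has mike→kilo; alpha (Max) has alpha→kilo; echo (Min): all of {kilo} already in.
A2: add {lima} — lima (Min): all of {mike, alpha, echo} already in.
A2 = all vertices. Fixed point.
lima enters the attractor at level 2, so Max can force the target in 2 moves from there.

2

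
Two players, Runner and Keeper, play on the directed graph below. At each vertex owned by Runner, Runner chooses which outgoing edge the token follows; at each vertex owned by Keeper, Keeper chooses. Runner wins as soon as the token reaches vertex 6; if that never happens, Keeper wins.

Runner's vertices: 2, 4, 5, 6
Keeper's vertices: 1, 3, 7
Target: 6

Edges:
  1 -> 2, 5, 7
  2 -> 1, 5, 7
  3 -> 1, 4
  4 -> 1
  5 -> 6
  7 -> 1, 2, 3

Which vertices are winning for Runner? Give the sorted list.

A0 = {6}
A1: add {5} — 5 (Runner) has 5→6.
A2: add {2} — 2 (Runner) has 2→5.
A3 = A2; e.g. 1 (Keeper) can still go to 7. Fixed point.
Runner's winning region = {2, 5, 6}.

2, 5, 6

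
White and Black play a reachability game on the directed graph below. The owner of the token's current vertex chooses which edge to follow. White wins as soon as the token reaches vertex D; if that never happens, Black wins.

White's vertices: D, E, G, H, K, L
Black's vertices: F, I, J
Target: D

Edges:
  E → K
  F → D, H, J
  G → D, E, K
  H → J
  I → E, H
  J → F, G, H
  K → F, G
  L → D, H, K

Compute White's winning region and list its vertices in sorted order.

D, E, G, K, L

A0 = {D}
A1: add {G, L} — G (White) has G→D; L (White) has L→D.
A2: add {K} — K (White) has K→G.
A3: add {E} — E (White) has E→K.
A4 = A3; e.g. F (Black) can still go to H. Fixed point.
White's winning region = {D, E, G, K, L}.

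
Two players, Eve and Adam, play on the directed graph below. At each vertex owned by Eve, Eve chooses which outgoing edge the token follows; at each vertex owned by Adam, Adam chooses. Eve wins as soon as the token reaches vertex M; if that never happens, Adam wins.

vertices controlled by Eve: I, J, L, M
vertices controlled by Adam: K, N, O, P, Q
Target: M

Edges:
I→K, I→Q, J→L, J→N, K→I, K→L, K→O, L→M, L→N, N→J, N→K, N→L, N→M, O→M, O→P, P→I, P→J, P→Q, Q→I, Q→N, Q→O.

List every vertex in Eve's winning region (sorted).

A0 = {M}
A1: add {L} — L (Eve) has L→M.
A2: add {J} — J (Eve) has J→L.
A3 = A2; e.g. I (Eve) has no edge into A2. Fixed point.
Eve's winning region = {J, L, M}.

J, L, M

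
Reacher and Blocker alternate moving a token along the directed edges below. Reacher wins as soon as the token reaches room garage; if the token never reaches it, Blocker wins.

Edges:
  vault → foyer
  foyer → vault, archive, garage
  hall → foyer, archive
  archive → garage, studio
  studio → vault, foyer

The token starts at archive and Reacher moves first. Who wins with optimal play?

Reacher

Track states (vertex, player-to-move).
A0 = {(garage,Reacher), (garage,Blocker)}
A1: add {(foyer,Reacher), (archive,Reacher)}.
(archive,Reacher) ∈ A1 ⇒ Reacher forces the target.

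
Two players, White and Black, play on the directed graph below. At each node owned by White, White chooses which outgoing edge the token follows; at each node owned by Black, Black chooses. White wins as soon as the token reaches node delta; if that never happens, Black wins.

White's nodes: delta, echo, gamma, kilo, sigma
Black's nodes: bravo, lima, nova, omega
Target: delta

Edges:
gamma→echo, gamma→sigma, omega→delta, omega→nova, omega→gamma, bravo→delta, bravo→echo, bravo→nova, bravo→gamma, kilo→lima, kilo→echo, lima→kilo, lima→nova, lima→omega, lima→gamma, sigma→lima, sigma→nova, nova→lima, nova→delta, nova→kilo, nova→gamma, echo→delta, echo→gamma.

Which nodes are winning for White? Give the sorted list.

delta, echo, gamma, kilo

A0 = {delta}
A1: add {echo} — echo (White) has echo→delta.
A2: add {gamma, kilo} — kilo (White) has kilo→echo; gamma (White) has gamma→echo.
A3 = A2; e.g. lima (Black) can still go to nova. Fixed point.
White's winning region = {delta, echo, gamma, kilo}.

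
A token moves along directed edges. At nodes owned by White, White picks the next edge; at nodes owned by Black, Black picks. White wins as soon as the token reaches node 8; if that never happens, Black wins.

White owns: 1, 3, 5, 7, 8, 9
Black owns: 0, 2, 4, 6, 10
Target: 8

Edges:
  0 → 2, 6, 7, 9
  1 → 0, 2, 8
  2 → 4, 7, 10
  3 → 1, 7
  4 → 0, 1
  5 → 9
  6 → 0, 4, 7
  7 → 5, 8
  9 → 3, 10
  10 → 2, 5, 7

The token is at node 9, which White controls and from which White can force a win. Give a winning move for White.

3

A0 = {8}
A1: add {1, 7} — 1 (White) has 1→8; 7 (White) has 7→8.
A2: add {3} — 3 (White) has 3→1.
A3: add {9} — 9 (White) has 9→3.
A4: add {5} — 5 (White) has 5→9.
A5 = A4; e.g. 0 (Black) can still go to 2. Fixed point.
From 9, successor 3 is in the attractor (rank 2); the other successor 10 is not.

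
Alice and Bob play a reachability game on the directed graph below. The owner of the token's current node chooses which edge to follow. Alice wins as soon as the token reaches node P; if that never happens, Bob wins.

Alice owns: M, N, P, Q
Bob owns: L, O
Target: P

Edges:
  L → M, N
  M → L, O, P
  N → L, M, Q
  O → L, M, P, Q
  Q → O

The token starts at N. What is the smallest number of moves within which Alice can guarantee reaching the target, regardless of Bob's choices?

2

A0 = {P}
A1: add {M} — M (Alice) has M→P.
A2: add {N} — N (Alice) has N→M.
N enters the attractor at level 2, so Alice can force the target in 2 moves from there.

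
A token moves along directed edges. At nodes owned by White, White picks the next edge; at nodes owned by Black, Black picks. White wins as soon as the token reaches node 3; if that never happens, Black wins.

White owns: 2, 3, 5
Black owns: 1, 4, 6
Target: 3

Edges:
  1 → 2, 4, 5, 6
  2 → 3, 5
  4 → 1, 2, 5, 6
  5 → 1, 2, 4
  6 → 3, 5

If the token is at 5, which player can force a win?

A0 = {3}
A1: add {2} — 2 (White) has 2→3.
A2: add {5} — 5 (White) has 5→2.
5 ∈ A2, so White can force the target.

White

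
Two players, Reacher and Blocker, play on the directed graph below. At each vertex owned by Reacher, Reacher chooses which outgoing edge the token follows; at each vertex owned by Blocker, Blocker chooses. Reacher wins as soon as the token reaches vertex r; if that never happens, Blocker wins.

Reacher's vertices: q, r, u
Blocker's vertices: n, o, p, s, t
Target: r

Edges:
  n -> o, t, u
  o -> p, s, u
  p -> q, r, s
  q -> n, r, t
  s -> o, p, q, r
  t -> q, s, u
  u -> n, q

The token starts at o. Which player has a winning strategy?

Blocker

A0 = {r}
A1: add {q} — q (Reacher) has q→r.
A2: add {u} — u (Reacher) has u→q.
A3 = A2; e.g. n (Blocker) can still go to o. Fixed point.
o never enters the attractor, so Blocker can avoid the target forever.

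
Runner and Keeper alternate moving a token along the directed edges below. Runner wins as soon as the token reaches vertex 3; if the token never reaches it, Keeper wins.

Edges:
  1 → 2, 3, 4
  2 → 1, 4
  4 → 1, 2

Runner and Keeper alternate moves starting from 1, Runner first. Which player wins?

Runner

Track states (vertex, player-to-move).
A0 = {(3,Runner), (3,Keeper)}
A1: add {(1,Runner)}.
(1,Runner) ∈ A1 ⇒ Runner forces the target.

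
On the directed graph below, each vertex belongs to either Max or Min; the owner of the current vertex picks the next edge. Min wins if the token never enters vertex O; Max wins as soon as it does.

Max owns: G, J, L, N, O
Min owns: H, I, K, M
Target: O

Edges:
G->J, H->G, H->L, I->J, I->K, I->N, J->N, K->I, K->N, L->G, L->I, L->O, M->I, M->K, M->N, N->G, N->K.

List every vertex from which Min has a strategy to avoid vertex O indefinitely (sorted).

A0 = {O}
A1: add {L} — L (Max) has L→O.
A2 = A1; e.g. G (Max) has no edge into A1. Fixed point.
Max's attractor = {L, O}; Min avoids the target exactly from the complement.

G, H, I, J, K, M, N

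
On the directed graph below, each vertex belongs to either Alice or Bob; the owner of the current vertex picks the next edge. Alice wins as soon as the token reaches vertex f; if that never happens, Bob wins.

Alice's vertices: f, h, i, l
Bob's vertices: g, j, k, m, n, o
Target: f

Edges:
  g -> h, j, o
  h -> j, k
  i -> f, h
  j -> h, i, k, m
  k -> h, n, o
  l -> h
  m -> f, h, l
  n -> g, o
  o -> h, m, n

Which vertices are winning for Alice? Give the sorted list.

A0 = {f}
A1: add {i} — i (Alice) has i→f.
A2 = A1; e.g. g (Bob) can still go to h. Fixed point.
Alice's winning region = {f, i}.

f, i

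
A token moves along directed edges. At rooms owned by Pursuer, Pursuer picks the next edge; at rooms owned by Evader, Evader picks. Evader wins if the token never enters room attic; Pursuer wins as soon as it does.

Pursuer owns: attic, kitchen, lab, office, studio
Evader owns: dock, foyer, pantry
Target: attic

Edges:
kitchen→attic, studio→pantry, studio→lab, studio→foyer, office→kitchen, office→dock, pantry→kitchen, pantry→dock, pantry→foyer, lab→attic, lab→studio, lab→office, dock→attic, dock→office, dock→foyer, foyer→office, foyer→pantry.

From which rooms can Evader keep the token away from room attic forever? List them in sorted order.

A0 = {attic}
A1: add {kitchen, lab} — kitchen (Pursuer) has kitchen→attic; lab (Pursuer) has lab→attic.
A2: add {office, studio} — studio (Pursuer) has studio→lab; office (Pursuer) has office→kitchen.
A3 = A2; e.g. pantry (Evader) can still go to dock. Fixed point.
Pursuer's attractor = {attic, kitchen, lab, office, studio}; Evader avoids the target exactly from the complement.

dock, foyer, pantry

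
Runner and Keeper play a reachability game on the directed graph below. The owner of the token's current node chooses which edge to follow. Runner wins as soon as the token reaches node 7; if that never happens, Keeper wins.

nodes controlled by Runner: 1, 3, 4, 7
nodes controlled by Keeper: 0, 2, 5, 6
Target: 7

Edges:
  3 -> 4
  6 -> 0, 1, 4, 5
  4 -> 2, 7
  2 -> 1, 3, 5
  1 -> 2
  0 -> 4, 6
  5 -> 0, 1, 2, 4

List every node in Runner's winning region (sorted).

3, 4, 7

A0 = {7}
A1: add {4} — 4 (Runner) has 4→7.
A2: add {3} — 3 (Runner) has 3→4.
A3 = A2; e.g. 0 (Keeper) can still go to 6. Fixed point.
Runner's winning region = {3, 4, 7}.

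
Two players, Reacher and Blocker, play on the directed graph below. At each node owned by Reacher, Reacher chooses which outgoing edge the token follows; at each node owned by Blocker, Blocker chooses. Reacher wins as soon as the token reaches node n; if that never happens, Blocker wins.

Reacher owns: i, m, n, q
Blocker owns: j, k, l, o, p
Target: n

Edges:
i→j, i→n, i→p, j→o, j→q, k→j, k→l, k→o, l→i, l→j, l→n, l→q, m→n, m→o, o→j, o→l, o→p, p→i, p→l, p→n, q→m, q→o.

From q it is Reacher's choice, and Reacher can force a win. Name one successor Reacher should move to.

m

A0 = {n}
A1: add {i, m} — i (Reacher) has i→n; m (Reacher) has m→n.
A2: add {q} — q (Reacher) has q→m.
A3 = A2; e.g. j (Blocker) can still go to o. Fixed point.
From q, successor m is in the attractor (rank 1); the other successor o is not.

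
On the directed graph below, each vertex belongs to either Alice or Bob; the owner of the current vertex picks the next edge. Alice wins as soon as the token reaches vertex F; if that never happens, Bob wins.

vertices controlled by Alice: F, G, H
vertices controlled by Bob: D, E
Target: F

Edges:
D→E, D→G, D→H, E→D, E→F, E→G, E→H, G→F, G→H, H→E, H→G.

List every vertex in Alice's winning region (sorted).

F, G, H

A0 = {F}
A1: add {G} — G (Alice) has G→F.
A2: add {H} — H (Alice) has H→G.
A3 = A2; e.g. D (Bob) can still go to E. Fixed point.
Alice's winning region = {F, G, H}.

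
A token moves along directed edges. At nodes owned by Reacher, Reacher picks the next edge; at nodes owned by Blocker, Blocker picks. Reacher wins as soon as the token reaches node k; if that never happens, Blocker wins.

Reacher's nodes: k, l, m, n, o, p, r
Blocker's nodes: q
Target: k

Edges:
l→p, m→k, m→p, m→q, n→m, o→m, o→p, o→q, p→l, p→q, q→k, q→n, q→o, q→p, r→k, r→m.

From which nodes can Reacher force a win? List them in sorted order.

A0 = {k}
A1: add {m, r} — m (Reacher) has m→k; r (Reacher) has r→k.
A2: add {n, o} — n (Reacher) has n→m; o (Reacher) has o→m.
A3 = A2; e.g. l (Reacher) has no edge into A2. Fixed point.
Reacher's winning region = {k, m, n, o, r}.

k, m, n, o, r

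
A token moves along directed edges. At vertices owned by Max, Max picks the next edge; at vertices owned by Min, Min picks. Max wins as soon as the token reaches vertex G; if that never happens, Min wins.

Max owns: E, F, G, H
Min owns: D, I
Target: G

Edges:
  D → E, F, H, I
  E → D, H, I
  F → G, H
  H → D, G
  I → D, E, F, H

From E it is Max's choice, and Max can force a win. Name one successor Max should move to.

H

A0 = {G}
A1: add {F, H} — F (Max) has F→G; H (Max) has H→G.
A2: add {E} — E (Max) has E→H.
A3 = A2; e.g. D (Min) can still go to I. Fixed point.
From E, successor H is in the attractor (rank 1); the other successors D, I are not.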